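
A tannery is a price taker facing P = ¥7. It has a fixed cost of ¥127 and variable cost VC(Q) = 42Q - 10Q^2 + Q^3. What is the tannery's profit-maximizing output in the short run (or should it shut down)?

From TC, MC = TC'(Q) = 42 - 20Q + 3Q^2 and AVC = VC/Q = 42 - 10Q + Q^2.
AVC is minimized where dAVC/dQ = -10 + 2Q = 0, at Q = 5; min AVC = 42 - 10·5 + 5^2 = ¥17.
Since P = ¥7 < min AVC = ¥17, price fails to cover variable cost at any output.
Best response: produce nothing and absorb the ¥127 fixed cost.

Shut down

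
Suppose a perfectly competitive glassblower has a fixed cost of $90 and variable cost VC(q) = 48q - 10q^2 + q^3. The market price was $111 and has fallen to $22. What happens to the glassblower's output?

Output falls from 9 to 0 (the firm shuts down)

AVC = 48 - 10q + q^2, minimized at q = 5 where min AVC = $23. MC = 48 - 20q + 3q^2.
At P = $111 ≥ min AVC, set P = MC on the rising branch: q = 9.
At P = $22 < min AVC = $23, price no longer covers variable cost at any output, so the firm shuts down: q = 0.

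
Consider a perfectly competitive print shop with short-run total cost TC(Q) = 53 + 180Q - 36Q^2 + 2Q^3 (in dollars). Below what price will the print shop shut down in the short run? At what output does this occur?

Short-run supply begins at min AVC. From VC = 180Q - 36Q^2 + 2Q^3, AVC = 180 - 36Q + 2Q^2.
At the minimum of AVC, MC = AVC. MC = 180 - 72Q + 6Q^2; setting MC = AVC gives 4Q^2 - 36Q = 0, so Q = 9. min AVC = 18.
So the shutdown price is $18.

$18 per unit, at Q = 9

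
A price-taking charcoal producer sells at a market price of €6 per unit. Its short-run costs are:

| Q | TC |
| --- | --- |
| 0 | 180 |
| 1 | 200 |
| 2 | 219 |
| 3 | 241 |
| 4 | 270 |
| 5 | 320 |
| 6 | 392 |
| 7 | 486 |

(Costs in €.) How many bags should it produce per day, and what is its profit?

Q = 0 (shut down); profit = -€180

Profit at each row (π = 6Q − TC): Q=0: -180; Q=1: -194; Q=2: -207; Q=3: -223; Q=4: -246; Q=5: -290; Q=6: -356; Q=7: -444.
Profit is highest at Q = 0. Equivalently, the lowest AVC in the table is 39/2 ≈ €19.50 at Q = 2, and P = €6 falls below it — price never covers variable cost, so the firm shuts down and loses only its fixed cost.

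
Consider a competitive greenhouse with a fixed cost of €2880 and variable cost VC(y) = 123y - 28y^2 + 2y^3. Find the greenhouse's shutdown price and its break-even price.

AVC = 123 - 28y + 2y^2; minimized at y = 7, giving min AVC = €25. That is the shutdown price.
ATC = 2880/y + 123 - 28y + 2y^2. Setting dATC/dy = −2880/y^2 − 28 + 4y = 0 gives y = 12 (since 4·12^3 − 28·12^2 = 2880).
min ATC = 2880/12 + 123 − 28·12 + 2·12^2 = €315. That is the break-even price.
Between these two prices the firm operates at a loss; above €315 it earns a profit.

Shutdown price = €25; break-even price = €315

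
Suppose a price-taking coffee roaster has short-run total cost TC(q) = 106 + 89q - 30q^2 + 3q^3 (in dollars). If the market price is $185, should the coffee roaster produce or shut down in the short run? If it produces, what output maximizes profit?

Produce at q = 8

Strip out fixed cost: VC = 89q - 30q^2 + 3q^3. Then AVC = 89 - 30q + 3q^2 and MC = 89 - 60q + 9q^2.
The AVC parabola has its vertex at q = 30/6 = 5, where AVC = 89 - 30·5 + 3·5^2 = $14.
Since P = $185 ≥ min AVC = $14, price covers variable cost and the firm should produce.
Solving P = MC: -96 - 60q + 9q^2 = 0 ⇒ q = -4/3 or 8. On the upward-sloping branch, q* = 8.
Check: AVC at q = 8 is $41 ≤ P, so revenue covers variable cost.
Profit = P·q − TC = 185·8 − 434 = $1046.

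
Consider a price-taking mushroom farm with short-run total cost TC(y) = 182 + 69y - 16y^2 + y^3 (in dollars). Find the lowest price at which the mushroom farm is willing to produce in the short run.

$5 per unit

The shutdown price is the minimum of AVC. VC = 69y - 16y^2 + y^3, so AVC = 69 - 16y + y^2.
dAVC/dy = -16 + 2y = 0 gives y = 8. min AVC = 69 - 16·8 + 8^2 = 5.
So the shutdown price is $5.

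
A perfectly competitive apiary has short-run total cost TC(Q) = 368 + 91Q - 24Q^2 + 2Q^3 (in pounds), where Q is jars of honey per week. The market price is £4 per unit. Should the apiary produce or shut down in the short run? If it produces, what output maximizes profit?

Shut down

Variable cost is VC = 91Q - 24Q^2 + 2Q^3, so AVC = VC/Q = 91 - 24Q + 2Q^2 and MC = dTC/dQ = 91 - 48Q + 6Q^2.
AVC is minimized where dAVC/dQ = -24 + 4Q = 0, at Q = 6; min AVC = 91 - 24·6 + 2·6^2 = £19.
Since P = £4 < min AVC = £19, price fails to cover variable cost at any output.
Best response: produce nothing and absorb the £368 fixed cost.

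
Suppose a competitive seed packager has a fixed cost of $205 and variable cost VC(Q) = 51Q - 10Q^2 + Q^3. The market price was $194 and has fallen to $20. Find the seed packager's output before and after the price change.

AVC = 51 - 10Q + Q^2, minimized at Q = 5 where min AVC = $26. MC = 51 - 20Q + 3Q^2.
With P = $194 above the shutdown price, P = MC gives Q = 11.
At P = $20 < min AVC = $26, price no longer covers variable cost at any output, so the firm shuts down: Q = 0.

Output falls from 11 to 0 (the firm shuts down)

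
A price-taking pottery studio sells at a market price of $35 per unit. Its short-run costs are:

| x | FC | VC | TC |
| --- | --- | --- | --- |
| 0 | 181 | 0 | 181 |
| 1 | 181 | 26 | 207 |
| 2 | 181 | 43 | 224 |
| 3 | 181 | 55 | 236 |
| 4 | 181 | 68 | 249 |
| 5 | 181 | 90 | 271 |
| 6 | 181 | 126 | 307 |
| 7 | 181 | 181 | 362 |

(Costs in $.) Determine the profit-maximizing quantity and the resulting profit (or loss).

Compute π = P·x − TC at each output: x=0: -181; x=1: -172; x=2: -154; x=3: -131; x=4: -109; x=5: -96; x=6: -97; x=7: -117.
Profit is maximized at x = 5. AVC there is 90/5 = $18 ≤ P, so producing beats shutting down (which would give -$181).

x = 5; profit = -$96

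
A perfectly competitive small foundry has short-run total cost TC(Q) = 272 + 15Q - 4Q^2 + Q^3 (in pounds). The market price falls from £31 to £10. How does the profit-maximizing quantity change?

AVC = 15 - 4Q + Q^2, minimized at Q = 2 where min AVC = £11. MC = 15 - 8Q + 3Q^2.
At P = £31 ≥ min AVC, set P = MC on the rising branch: Q = 4.
At P = £10 < min AVC = £11, price no longer covers variable cost at any output, so the firm shuts down: Q = 0.

Output falls from 4 to 0 (the firm shuts down)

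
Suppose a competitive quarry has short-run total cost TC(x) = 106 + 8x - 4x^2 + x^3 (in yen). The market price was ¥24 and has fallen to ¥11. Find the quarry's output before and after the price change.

MC = 8 - 8x + 3x^2; the shutdown threshold is min AVC = ¥4 (at x = 2).
At P = ¥24 ≥ min AVC, set P = MC on the rising branch: x = 4.
At P = ¥11 ≥ min AVC, set P = MC: x = 3. The firm stays open but cuts output.

Output falls from 4 to 3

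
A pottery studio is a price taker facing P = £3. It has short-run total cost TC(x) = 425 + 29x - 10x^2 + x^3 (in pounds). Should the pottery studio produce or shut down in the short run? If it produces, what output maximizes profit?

From TC, MC = TC'(x) = 29 - 20x + 3x^2 and AVC = VC/x = 29 - 10x + x^2.
AVC hits its minimum where MC = AVC, at x = 5, giving min AVC = 29 - 10·5 + 5^2 = £4.
P = £3 lies below min AVC = £4; no output level covers variable cost.
Shutting down limits the loss to fixed cost, £425.

Shut down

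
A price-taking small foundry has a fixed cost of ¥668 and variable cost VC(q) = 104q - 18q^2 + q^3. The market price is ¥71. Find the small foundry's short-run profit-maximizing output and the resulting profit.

Profit = -¥184 at q = 11

AVC = 104 - 18q + q^2 has its minimum ¥23 at q = 9; price ¥71 clears that bar, so the firm operates.
With MC = 104 - 36q + 3q^2, P = MC on the upward-sloping part at q* = 11.
TR = 71·11 = 781. TC = 668 + 297 = 965. Profit = 781 − 965 = -¥184.
That loss of ¥184 beats the ¥668 the firm would lose by shutting down; producing recovers ¥484 of fixed cost.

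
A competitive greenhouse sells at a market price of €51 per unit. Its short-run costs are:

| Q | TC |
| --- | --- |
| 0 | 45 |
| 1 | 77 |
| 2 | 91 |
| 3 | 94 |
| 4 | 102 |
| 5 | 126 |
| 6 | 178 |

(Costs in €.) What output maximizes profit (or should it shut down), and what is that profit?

Q = 5; profit = €129

Tabulate TR − TC: Q=0: -45; Q=1: -26; Q=2: 11; Q=3: 59; Q=4: 102; Q=5: 129; Q=6: 128.
Profit is maximized at Q = 5. AVC there is 81/5 = €16.20 ≤ P, so producing beats shutting down (which would give -€45).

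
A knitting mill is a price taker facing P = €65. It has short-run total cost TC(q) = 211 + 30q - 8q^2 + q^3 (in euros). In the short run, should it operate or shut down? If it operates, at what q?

Produce at q = 7

From TC, MC = TC'(q) = 30 - 16q + 3q^2 and AVC = VC/q = 30 - 8q + q^2.
The AVC parabola has its vertex at q = 8/2 = 4, where AVC = 30 - 8·4 + 4^2 = €14.
Since P = €65 ≥ min AVC = €14, price covers variable cost and the firm should produce.
Solving P = MC: -35 - 16q + 3q^2 = 0 ⇒ q = -5/3 or 7. On the upward-sloping branch, q* = 7.
Check: AVC at q = 7 is €23 ≤ P, so revenue covers variable cost.
Profit = P·q − TC = 65·7 − 372 = €83.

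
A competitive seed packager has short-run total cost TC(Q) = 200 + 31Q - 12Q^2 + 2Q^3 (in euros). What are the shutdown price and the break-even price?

Shutdown price = min AVC. AVC = 31 - 12Q + 2Q^2, with vertex at Q = 3 and minimum €13.
ATC = 200/Q + 31 - 12Q + 2Q^2. Setting dATC/dQ = −200/Q^2 − 12 + 4Q = 0 gives Q = 5 (since 4·5^3 − 12·5^2 = 200).
min ATC = 200/5 + 31 − 12·5 + 2·5^2 = €61. That is the break-even price.
For €13 ≤ P < €61 the firm produces at a loss; below €13 it shuts down.

Shutdown price = €13; break-even price = €61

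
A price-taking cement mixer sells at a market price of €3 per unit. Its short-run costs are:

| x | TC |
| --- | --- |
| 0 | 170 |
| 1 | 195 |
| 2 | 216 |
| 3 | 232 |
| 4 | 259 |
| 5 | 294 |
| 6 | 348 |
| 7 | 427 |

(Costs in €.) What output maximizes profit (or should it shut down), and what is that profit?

Profit at each row (π = 3x − TC): x=0: -170; x=1: -192; x=2: -210; x=3: -223; x=4: -247; x=5: -279; x=6: -330; x=7: -406.
Profit is highest at x = 0. Equivalently, the lowest AVC in the table is 62/3 ≈ €20.67 at x = 3, and P = €3 falls below it — price never covers variable cost, so the firm shuts down and loses only its fixed cost.

x = 0 (shut down); profit = -€170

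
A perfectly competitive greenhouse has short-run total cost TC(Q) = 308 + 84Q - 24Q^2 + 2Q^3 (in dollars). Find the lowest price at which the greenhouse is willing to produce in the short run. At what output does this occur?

The shutdown price is the minimum of AVC. VC = 84Q - 24Q^2 + 2Q^3, so AVC = 84 - 24Q + 2Q^2.
At the minimum of AVC, MC = AVC. MC = 84 - 48Q + 6Q^2; setting MC = AVC gives 4Q^2 - 24Q = 0, so Q = 6. min AVC = 12.
So the shutdown price is $12.

$12 per unit, at Q = 6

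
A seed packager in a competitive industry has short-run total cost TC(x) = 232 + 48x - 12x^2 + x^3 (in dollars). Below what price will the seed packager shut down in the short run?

$12 per unit

Short-run supply begins at min AVC. From VC = 48x - 12x^2 + x^3, AVC = 48 - 12x + x^2.
At the minimum of AVC, MC = AVC. MC = 48 - 24x + 3x^2; setting MC = AVC gives 2x^2 - 12x = 0, so x = 6. min AVC = 12.
So the shutdown price is $12.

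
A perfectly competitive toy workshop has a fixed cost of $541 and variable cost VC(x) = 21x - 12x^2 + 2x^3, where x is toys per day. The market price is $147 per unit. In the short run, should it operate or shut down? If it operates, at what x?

Strip out fixed cost: VC = 21x - 12x^2 + 2x^3. Then AVC = 21 - 12x + 2x^2 and MC = 21 - 24x + 6x^2.
AVC hits its minimum where MC = AVC, at x = 3, giving min AVC = 21 - 12·3 + 2·3^2 = $3.
Because $147 ≥ $3, revenue can cover variable cost; the firm operates.
Solving P = MC: -126 - 24x + 6x^2 = 0 ⇒ x = -3 or 7. On the upward-sloping branch, x* = 7.
Check: AVC at x = 7 is $35 ≤ P, so revenue covers variable cost.
Profit = P·x − TC = 147·7 − 786 = $243.

Produce at x = 7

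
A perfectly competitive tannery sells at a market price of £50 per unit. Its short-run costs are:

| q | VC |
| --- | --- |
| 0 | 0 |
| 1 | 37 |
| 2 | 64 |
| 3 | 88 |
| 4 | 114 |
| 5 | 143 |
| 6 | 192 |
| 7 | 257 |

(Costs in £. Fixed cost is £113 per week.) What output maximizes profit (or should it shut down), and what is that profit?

q = 6; profit = -£5

Profit at each row (π = 50q − TC): q=0: -113; q=1: -100; q=2: -77; q=3: -51; q=4: -27; q=5: -6; q=6: -5; q=7: -20.
Profit is maximized at q = 6. AVC there is 192/6 = £32 ≤ P, so producing beats shutting down (which would give -£113).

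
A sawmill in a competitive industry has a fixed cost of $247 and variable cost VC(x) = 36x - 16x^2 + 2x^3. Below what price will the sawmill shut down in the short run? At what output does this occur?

Short-run supply begins at min AVC. From VC = 36x - 16x^2 + 2x^3, AVC = 36 - 16x + 2x^2.
At the minimum of AVC, MC = AVC. MC = 36 - 32x + 6x^2; setting MC = AVC gives 4x^2 - 16x = 0, so x = 4. min AVC = 4.
So the shutdown price is $4.

$4 per unit, at x = 4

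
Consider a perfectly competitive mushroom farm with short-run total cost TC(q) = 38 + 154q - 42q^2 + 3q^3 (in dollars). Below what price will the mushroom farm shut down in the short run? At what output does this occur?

$7 per unit, at q = 7

The shutdown price is the minimum of AVC. VC = 154q - 42q^2 + 3q^3, so AVC = 154 - 42q + 3q^2.
dAVC/dq = -42 + 6q = 0 gives q = 7. min AVC = 154 - 42·7 + 3·7^2 = 7.
For P < $7 the firm produces nothing.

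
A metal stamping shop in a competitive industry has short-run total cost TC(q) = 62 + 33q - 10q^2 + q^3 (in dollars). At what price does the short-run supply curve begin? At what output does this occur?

Short-run supply begins at min AVC. From VC = 33q - 10q^2 + q^3, AVC = 33 - 10q + q^2.
At the minimum of AVC, MC = AVC. MC = 33 - 20q + 3q^2; setting MC = AVC gives 2q^2 - 10q = 0, so q = 5. min AVC = 8.
For P < $8 the firm produces nothing.

$8 per unit, at q = 5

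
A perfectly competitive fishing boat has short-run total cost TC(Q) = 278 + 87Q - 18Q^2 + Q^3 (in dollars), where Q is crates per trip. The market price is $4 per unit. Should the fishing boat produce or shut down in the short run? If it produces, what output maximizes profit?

Strip out fixed cost: VC = 87Q - 18Q^2 + Q^3. Then AVC = 87 - 18Q + Q^2 and MC = 87 - 36Q + 3Q^2.
The AVC parabola has its vertex at Q = 18/2 = 9, where AVC = 87 - 18·9 + 9^2 = $6.
Since P = $4 < min AVC = $6, price fails to cover variable cost at any output.
Best response: produce nothing and absorb the $278 fixed cost.

Shut down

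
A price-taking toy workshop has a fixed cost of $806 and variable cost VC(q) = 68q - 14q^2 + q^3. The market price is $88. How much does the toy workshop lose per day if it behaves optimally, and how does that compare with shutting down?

AVC = 68 - 14q + q^2; min AVC = $19 at q = 7. Since P = $88 ≥ min AVC, the firm produces.
MC = 68 - 28q + 3q^2. Setting P = MC and taking the root on the rising branch gives q* = 10.
TR = 88·10 = 880. TC = 806 + 280 = 1086. Profit = 880 − 1086 = -$206.
By producing, the firm covers all variable cost plus $600 of fixed cost; shutting down would lose the full $806.

Profit = -$206 at q = 10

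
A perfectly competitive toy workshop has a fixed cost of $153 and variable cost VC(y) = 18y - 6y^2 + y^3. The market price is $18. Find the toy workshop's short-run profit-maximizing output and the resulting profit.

Profit = -$121 at y = 4

AVC = 18 - 6y + y^2; min AVC = $9 at y = 3. Since P = $18 ≥ min AVC, the firm produces.
MC = 18 - 12y + 3y^2. Setting P = MC and taking the root on the rising branch gives y* = 4.
TR = 18·4 = 72. TC = 153 + 40 = 193. Profit = 72 − 193 = -$121.
Shutting down would mean losing the fixed cost of $153, so operating at a loss of $121 is better by $32.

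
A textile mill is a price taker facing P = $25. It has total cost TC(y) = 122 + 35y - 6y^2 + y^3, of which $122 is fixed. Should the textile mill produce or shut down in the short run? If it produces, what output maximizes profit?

From TC, MC = TC'(y) = 35 - 12y + 3y^2 and AVC = VC/y = 35 - 6y + y^2.
AVC hits its minimum where MC = AVC, at y = 3, giving min AVC = 35 - 6·3 + 3^2 = $26.
With P < min AVC ($25 < $26), every unit sold adds to the loss.
The firm minimizes its loss by shutting down and losing only its fixed cost of $122.

Shut down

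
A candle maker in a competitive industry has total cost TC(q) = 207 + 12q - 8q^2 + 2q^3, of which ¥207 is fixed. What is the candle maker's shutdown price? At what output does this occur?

Short-run supply begins at min AVC. From VC = 12q - 8q^2 + 2q^3, AVC = 12 - 8q + 2q^2.
dAVC/dq = -8 + 4q = 0 gives q = 2. min AVC = 12 - 8·2 + 2·2^2 = 4.
So the shutdown price is ¥4.

¥4 per unit, at q = 2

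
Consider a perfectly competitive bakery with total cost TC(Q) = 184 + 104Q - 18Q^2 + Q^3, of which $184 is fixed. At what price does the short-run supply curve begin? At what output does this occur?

Short-run supply begins at min AVC. From VC = 104Q - 18Q^2 + Q^3, AVC = 104 - 18Q + Q^2.
dAVC/dQ = -18 + 2Q = 0 gives Q = 9. min AVC = 104 - 18·9 + 9^2 = 23.
The firm shuts down for any P below $23.

$23 per unit, at Q = 9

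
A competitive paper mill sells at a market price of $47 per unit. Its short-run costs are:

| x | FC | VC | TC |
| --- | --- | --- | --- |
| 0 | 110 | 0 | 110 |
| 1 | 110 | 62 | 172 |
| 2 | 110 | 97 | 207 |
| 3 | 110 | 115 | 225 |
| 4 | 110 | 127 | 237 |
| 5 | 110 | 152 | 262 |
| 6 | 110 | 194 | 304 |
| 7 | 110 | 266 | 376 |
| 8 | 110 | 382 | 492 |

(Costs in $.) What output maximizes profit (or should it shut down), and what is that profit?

Profit at each row (π = 47x − TC): x=0: -110; x=1: -125; x=2: -113; x=3: -84; x=4: -49; x=5: -27; x=6: -22; x=7: -47; x=8: -116.
Profit is maximized at x = 6. AVC there is 194/6 = $32.33 ≤ P, so producing beats shutting down (which would give -$110).

x = 6; profit = -$22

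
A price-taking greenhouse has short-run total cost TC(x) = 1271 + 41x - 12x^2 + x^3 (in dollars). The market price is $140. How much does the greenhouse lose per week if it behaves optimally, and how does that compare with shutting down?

Profit = -$61 at x = 11

AVC = 41 - 12x + x^2 has its minimum $5 at x = 6; price $140 clears that bar, so the firm operates.
MC = 41 - 24x + 3x^2. Setting P = MC and taking the root on the rising branch gives x* = 11.
TR = 140·11 = 1540. TC = 1271 + 330 = 1601. Profit = 1540 − 1601 = -$61.
By producing, the firm covers all variable cost plus $1210 of fixed cost; shutting down would lose the full $1271.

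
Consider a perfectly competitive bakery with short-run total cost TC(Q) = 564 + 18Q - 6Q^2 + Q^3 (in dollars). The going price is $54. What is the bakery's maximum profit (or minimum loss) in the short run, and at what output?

Profit = -$348 at Q = 6

AVC = 18 - 6Q + Q^2 has its minimum $9 at Q = 3; price $54 clears that bar, so the firm operates.
MC = 18 - 12Q + 3Q^2. Setting P = MC and taking the root on the rising branch gives Q* = 6.
TR = 54·6 = 324. TC = 564 + 108 = 672. Profit = 324 − 672 = -$348.
By producing, the firm covers all variable cost plus $216 of fixed cost; shutting down would lose the full $564.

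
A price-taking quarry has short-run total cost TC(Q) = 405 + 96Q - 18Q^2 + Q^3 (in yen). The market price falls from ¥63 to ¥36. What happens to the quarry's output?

Output falls from 11 to 10

MC = 96 - 36Q + 3Q^2; the shutdown threshold is min AVC = ¥15 (at Q = 9).
At P = ¥63 ≥ min AVC, set P = MC on the rising branch: Q = 11.
At P = ¥36 ≥ min AVC, set P = MC: Q = 10. The firm stays open but cuts output.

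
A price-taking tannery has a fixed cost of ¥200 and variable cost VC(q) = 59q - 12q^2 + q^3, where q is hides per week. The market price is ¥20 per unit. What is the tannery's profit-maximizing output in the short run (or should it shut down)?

Variable cost is VC = 59q - 12q^2 + q^3, so AVC = VC/q = 59 - 12q + q^2 and MC = dTC/dq = 59 - 24q + 3q^2.
AVC hits its minimum where MC = AVC, at q = 6, giving min AVC = 59 - 12·6 + 6^2 = ¥23.
P = ¥20 lies below min AVC = ¥23; no output level covers variable cost.
Best response: produce nothing and absorb the ¥200 fixed cost.

Shut down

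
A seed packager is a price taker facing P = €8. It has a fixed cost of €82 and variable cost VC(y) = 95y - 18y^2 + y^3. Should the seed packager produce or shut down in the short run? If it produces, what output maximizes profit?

Shut down

From TC, MC = TC'(y) = 95 - 36y + 3y^2 and AVC = VC/y = 95 - 18y + y^2.
AVC hits its minimum where MC = AVC, at y = 9, giving min AVC = 95 - 18·9 + 9^2 = €14.
With P < min AVC (€8 < €14), every unit sold adds to the loss.
The firm minimizes its loss by shutting down and losing only its fixed cost of €82.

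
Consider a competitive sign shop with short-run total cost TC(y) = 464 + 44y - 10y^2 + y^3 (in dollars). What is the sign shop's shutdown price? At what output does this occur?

The shutdown price is the minimum of AVC. VC = 44y - 10y^2 + y^3, so AVC = 44 - 10y + y^2.
At the minimum of AVC, MC = AVC. MC = 44 - 20y + 3y^2; setting MC = AVC gives 2y^2 - 10y = 0, so y = 5. min AVC = 19.
So the shutdown price is $19.

$19 per unit, at y = 5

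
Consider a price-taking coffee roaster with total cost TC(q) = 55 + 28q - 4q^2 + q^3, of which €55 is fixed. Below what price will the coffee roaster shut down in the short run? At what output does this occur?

€24 per unit, at q = 2

Short-run supply begins at min AVC. From VC = 28q - 4q^2 + q^3, AVC = 28 - 4q + q^2.
At the minimum of AVC, MC = AVC. MC = 28 - 8q + 3q^2; setting MC = AVC gives 2q^2 - 4q = 0, so q = 2. min AVC = 24.
For P < €24 the firm produces nothing.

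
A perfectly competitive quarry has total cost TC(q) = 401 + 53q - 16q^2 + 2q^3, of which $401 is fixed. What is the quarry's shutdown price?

The shutdown price is the minimum of AVC. VC = 53q - 16q^2 + 2q^3, so AVC = 53 - 16q + 2q^2.
At the minimum of AVC, MC = AVC. MC = 53 - 32q + 6q^2; setting MC = AVC gives 4q^2 - 16q = 0, so q = 4. min AVC = 21.
So the shutdown price is $21.

$21 per unit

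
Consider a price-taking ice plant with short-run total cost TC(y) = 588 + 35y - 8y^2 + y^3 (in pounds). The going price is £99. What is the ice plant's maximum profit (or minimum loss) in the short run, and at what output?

AVC = 35 - 8y + y^2 has its minimum £19 at y = 4; price £99 clears that bar, so the firm operates.
With MC = 35 - 16y + 3y^2, P = MC on the upward-sloping part at y* = 8.
TR = 99·8 = 792. TC = 588 + 280 = 868. Profit = 792 − 868 = -£76.
Shutting down would mean losing the fixed cost of £588, so operating at a loss of £76 is better by £512.

Profit = -£76 at y = 8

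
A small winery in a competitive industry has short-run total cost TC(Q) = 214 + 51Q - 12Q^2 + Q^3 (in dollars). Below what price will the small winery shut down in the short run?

$15 per unit

The firm shuts down when price falls below the minimum of average variable cost. AVC = VC/Q = 51 - 12Q + Q^2.
At the minimum of AVC, MC = AVC. MC = 51 - 24Q + 3Q^2; setting MC = AVC gives 2Q^2 - 12Q = 0, so Q = 6. min AVC = 15.
The firm shuts down for any P below $15.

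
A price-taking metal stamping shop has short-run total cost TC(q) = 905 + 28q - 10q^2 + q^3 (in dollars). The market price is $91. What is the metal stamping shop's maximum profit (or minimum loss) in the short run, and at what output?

AVC = 28 - 10q + q^2; min AVC = $3 at q = 5. Since P = $91 ≥ min AVC, the firm produces.
MC = 28 - 20q + 3q^2. Setting P = MC and taking the root on the rising branch gives q* = 9.
TR = 91·9 = 819. TC = 905 + 171 = 1076. Profit = 819 − 1076 = -$257.
Shutting down would mean losing the fixed cost of $905, so operating at a loss of $257 is better by $648.

Profit = -$257 at q = 9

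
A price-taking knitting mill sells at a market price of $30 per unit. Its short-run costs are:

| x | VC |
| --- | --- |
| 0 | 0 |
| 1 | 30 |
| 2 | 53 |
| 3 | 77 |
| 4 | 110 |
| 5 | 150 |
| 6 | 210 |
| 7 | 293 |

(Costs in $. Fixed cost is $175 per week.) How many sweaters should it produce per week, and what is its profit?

Compute π = P·x − TC at each output: x=0: -175; x=1: -175; x=2: -168; x=3: -162; x=4: -165; x=5: -175; x=6: -205; x=7: -258.
Profit is maximized at x = 3. AVC there is 77/3 = $25.67 ≤ P, so producing beats shutting down (which would give -$175).

x = 3; profit = -$162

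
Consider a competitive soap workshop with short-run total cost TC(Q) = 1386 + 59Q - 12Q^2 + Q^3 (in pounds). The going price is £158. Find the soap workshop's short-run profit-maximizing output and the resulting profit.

AVC = 59 - 12Q + Q^2 has its minimum £23 at Q = 6; price £158 clears that bar, so the firm operates.
MC = 59 - 24Q + 3Q^2. Setting P = MC and taking the root on the rising branch gives Q* = 11.
TR = 158·11 = 1738. TC = 1386 + 528 = 1914. Profit = 1738 − 1914 = -£176.
By producing, the firm covers all variable cost plus £1210 of fixed cost; shutting down would lose the full £1386.

Profit = -£176 at Q = 11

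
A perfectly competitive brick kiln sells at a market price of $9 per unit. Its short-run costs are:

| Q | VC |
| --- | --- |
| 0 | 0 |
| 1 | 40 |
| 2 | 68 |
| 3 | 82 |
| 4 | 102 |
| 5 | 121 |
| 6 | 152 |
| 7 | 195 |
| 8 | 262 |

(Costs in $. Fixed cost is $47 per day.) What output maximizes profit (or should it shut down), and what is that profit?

Q = 0 (shut down); profit = -$47

Tabulate TR − TC: Q=0: -47; Q=1: -78; Q=2: -97; Q=3: -102; Q=4: -113; Q=5: -123; Q=6: -145; Q=7: -179; Q=8: -237.
Profit is highest at Q = 0. Equivalently, the lowest AVC in the table is 121/5 ≈ $24.20 at Q = 5, and P = $9 falls below it — price never covers variable cost, so the firm shuts down and loses only its fixed cost.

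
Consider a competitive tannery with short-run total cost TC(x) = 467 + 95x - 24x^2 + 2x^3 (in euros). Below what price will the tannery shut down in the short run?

Short-run supply begins at min AVC. From VC = 95x - 24x^2 + 2x^3, AVC = 95 - 24x + 2x^2.
At the minimum of AVC, MC = AVC. MC = 95 - 48x + 6x^2; setting MC = AVC gives 4x^2 - 24x = 0, so x = 6. min AVC = 23.
So the shutdown price is €23.

€23 per unit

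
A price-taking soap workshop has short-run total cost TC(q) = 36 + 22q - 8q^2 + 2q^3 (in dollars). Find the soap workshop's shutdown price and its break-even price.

AVC = 22 - 8q + 2q^2; minimized at q = 2, giving min AVC = $14. That is the shutdown price.
ATC = 36/q + 22 - 8q + 2q^2. Setting dATC/dq = −36/q^2 − 8 + 4q = 0 gives q = 3 (since 4·3^3 − 8·3^2 = 36).
min ATC = 36/3 + 22 − 8·3 + 2·3^2 = $28. That is the break-even price.
For $14 ≤ P < $28 the firm produces at a loss; below $14 it shuts down.

Shutdown price = $14; break-even price = $28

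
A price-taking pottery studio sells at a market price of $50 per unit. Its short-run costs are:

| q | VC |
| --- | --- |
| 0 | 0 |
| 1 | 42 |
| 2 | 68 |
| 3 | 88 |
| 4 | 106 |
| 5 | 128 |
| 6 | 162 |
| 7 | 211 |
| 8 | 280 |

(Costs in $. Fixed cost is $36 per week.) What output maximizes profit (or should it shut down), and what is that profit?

Tabulate TR − TC: q=0: -36; q=1: -28; q=2: -4; q=3: 26; q=4: 58; q=5: 86; q=6: 102; q=7: 103; q=8: 84.
Profit is maximized at q = 7. AVC there is 211/7 = $30.14 ≤ P, so producing beats shutting down (which would give -$36).

q = 7; profit = $103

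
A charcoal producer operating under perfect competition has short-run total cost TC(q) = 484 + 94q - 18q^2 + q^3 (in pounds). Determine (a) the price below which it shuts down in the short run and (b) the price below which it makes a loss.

AVC = 94 - 18q + q^2; minimized at q = 9, giving min AVC = £13. That is the shutdown price.
ATC = 484/q + 94 - 18q + q^2. Setting dATC/dq = −484/q^2 − 18 + 2q = 0 gives q = 11 (since 2·11^3 − 18·11^2 = 484).
min ATC = 484/11 + 94 − 18·11 + 11^2 = £61. That is the break-even price.
Between these two prices the firm operates at a loss; above £61 it earns a profit.

Shutdown price = £13; break-even price = £61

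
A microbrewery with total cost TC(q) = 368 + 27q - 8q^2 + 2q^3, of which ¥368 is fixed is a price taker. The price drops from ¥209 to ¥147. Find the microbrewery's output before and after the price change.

Output falls from 7 to 6

AVC = 27 - 8q + 2q^2, minimized at q = 2 where min AVC = ¥19. MC = 27 - 16q + 6q^2.
With P = ¥209 above the shutdown price, P = MC gives q = 7.
At P = ¥147 ≥ min AVC, set P = MC: q = 6. The firm stays open but cuts output.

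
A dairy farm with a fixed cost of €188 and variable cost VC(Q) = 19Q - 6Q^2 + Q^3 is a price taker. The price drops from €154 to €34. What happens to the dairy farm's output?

Output falls from 9 to 5

MC = 19 - 12Q + 3Q^2; the shutdown threshold is min AVC = €10 (at Q = 3).
With P = €154 above the shutdown price, P = MC gives Q = 9.
At P = €34 ≥ min AVC, set P = MC: Q = 5. The firm stays open but cuts output.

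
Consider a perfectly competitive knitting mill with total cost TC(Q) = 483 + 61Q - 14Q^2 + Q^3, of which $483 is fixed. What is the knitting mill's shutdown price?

Short-run supply begins at min AVC. From VC = 61Q - 14Q^2 + Q^3, AVC = 61 - 14Q + Q^2.
At the minimum of AVC, MC = AVC. MC = 61 - 28Q + 3Q^2; setting MC = AVC gives 2Q^2 - 14Q = 0, so Q = 7. min AVC = 12.
So the shutdown price is $12.

$12 per unit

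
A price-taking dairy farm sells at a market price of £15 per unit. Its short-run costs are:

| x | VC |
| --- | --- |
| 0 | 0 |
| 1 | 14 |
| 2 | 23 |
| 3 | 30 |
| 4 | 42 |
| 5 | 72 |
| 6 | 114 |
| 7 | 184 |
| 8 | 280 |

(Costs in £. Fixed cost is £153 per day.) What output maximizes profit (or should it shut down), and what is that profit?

x = 4; profit = -£135

Profit at each row (π = 15x − TC): x=0: -153; x=1: -152; x=2: -146; x=3: -138; x=4: -135; x=5: -150; x=6: -177; x=7: -232; x=8: -313.
Profit is maximized at x = 4. AVC there is 42/4 = £10.50 ≤ P, so producing beats shutting down (which would give -£153).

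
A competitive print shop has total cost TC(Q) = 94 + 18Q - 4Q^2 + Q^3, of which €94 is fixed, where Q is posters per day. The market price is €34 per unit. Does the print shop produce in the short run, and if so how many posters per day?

From TC, MC = TC'(Q) = 18 - 8Q + 3Q^2 and AVC = VC/Q = 18 - 4Q + Q^2.
AVC hits its minimum where MC = AVC, at Q = 2, giving min AVC = 18 - 4·2 + 2^2 = €14.
Because €34 ≥ €14, revenue can cover variable cost; the firm operates.
Solving P = MC: -16 - 8Q + 3Q^2 = 0 ⇒ Q = -4/3 or 4. On the upward-sloping branch, Q* = 4.
Check: AVC at Q = 4 is €18 ≤ P, so revenue covers variable cost.
Profit = P·Q − TC = 34·4 − 166 = -€30, a loss, but smaller than the €94 fixed cost the firm would lose by shutting down.

Produce at Q = 4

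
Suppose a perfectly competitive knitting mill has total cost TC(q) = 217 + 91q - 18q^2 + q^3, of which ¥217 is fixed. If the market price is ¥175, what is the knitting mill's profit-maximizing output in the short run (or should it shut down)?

Produce at q = 14

Variable cost is VC = 91q - 18q^2 + q^3, so AVC = VC/q = 91 - 18q + q^2 and MC = dTC/dq = 91 - 36q + 3q^2.
The AVC parabola has its vertex at q = 18/2 = 9, where AVC = 91 - 18·9 + 9^2 = ¥10.
P = ¥175 exceeds min AVC = ¥10, so the firm stays open.
P = MC gives -84 - 36q + 3q^2 = 0, with roots -2 and 14. Take the larger (rising MC): q* = 14.
Check: AVC at q = 14 is ¥35 ≤ P, so revenue covers variable cost.
Profit = P·q − TC = 175·14 − 707 = ¥1743.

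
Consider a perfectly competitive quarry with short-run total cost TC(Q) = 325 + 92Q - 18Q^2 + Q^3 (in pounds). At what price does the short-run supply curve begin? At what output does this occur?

£11 per unit, at Q = 9

Short-run supply begins at min AVC. From VC = 92Q - 18Q^2 + Q^3, AVC = 92 - 18Q + Q^2.
At the minimum of AVC, MC = AVC. MC = 92 - 36Q + 3Q^2; setting MC = AVC gives 2Q^2 - 18Q = 0, so Q = 9. min AVC = 11.
So the shutdown price is £11.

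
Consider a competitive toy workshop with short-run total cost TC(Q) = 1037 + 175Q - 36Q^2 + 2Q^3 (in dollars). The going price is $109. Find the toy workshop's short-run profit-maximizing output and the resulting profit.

AVC = 175 - 36Q + 2Q^2; min AVC = $13 at Q = 9. Since P = $109 ≥ min AVC, the firm produces.
MC = 175 - 72Q + 6Q^2. Setting P = MC and taking the root on the rising branch gives Q* = 11.
TR = 109·11 = 1199. TC = 1037 + 231 = 1268. Profit = 1199 − 1268 = -$69.
Shutting down would mean losing the fixed cost of $1037, so operating at a loss of $69 is better by $968.

Profit = -$69 at Q = 11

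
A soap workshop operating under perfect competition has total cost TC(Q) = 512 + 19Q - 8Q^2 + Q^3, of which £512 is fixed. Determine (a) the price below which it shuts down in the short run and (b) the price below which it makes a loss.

AVC = 19 - 8Q + Q^2; minimized at Q = 4, giving min AVC = £3. That is the shutdown price.
ATC = 512/Q + 19 - 8Q + Q^2. Setting dATC/dQ = −512/Q^2 − 8 + 2Q = 0 gives Q = 8 (since 2·8^3 − 8·8^2 = 512).
min ATC = 512/8 + 19 − 8·8 + 8^2 = £83. That is the break-even price.
Between these two prices the firm operates at a loss; above £83 it earns a profit.

Shutdown price = £3; break-even price = £83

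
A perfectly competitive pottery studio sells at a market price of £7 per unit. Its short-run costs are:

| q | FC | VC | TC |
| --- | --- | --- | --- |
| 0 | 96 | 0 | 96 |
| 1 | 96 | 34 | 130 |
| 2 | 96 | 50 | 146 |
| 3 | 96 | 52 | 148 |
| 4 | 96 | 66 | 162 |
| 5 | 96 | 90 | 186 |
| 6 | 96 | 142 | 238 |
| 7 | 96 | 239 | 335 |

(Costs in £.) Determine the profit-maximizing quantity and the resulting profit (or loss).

Compute π = P·q − TC at each output: q=0: -96; q=1: -123; q=2: -132; q=3: -127; q=4: -134; q=5: -151; q=6: -196; q=7: -286.
Profit is highest at q = 0. Equivalently, the lowest AVC in the table is 66/4 ≈ £16.50 at q = 4, and P = £7 falls below it — price never covers variable cost, so the firm shuts down and loses only its fixed cost.

q = 0 (shut down); profit = -£96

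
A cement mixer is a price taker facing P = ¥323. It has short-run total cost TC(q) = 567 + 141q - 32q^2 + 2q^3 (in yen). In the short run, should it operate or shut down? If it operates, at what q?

Produce at q = 13

From TC, MC = TC'(q) = 141 - 64q + 6q^2 and AVC = VC/q = 141 - 32q + 2q^2.
AVC is minimized where dAVC/dq = -32 + 4q = 0, at q = 8; min AVC = 141 - 32·8 + 2·8^2 = ¥13.
P = ¥323 exceeds min AVC = ¥13, so the firm stays open.
Set P = MC: 323 = 141 - 64q + 6q^2 → -182 - 64q + 6q^2 = 0. The roots are q = -7/3 and q = 13; the profit-maximizing output is on the rising part of MC, so q* = 13.
Check: AVC at q = 13 is ¥63 ≤ P, so revenue covers variable cost.
Profit = P·q − TC = 323·13 − 1386 = ¥2813.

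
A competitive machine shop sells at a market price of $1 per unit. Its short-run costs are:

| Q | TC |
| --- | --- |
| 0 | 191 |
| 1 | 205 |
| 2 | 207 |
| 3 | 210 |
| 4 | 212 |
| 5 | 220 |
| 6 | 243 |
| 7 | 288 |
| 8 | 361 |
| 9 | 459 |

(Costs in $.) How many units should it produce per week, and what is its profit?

Profit at each row (π = 1Q − TC): Q=0: -191; Q=1: -204; Q=2: -205; Q=3: -207; Q=4: -208; Q=5: -215; Q=6: -237; Q=7: -281; Q=8: -353; Q=9: -450.
Profit is highest at Q = 0. Equivalently, the lowest AVC in the table is 21/4 ≈ $5.25 at Q = 4, and P = $1 falls below it — price never covers variable cost, so the firm shuts down and loses only its fixed cost.

Q = 0 (shut down); profit = -$191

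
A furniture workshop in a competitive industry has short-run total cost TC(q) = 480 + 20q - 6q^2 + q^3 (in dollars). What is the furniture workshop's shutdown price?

The shutdown price is the minimum of AVC. VC = 20q - 6q^2 + q^3, so AVC = 20 - 6q + q^2.
dAVC/dq = -6 + 2q = 0 gives q = 3. min AVC = 20 - 6·3 + 3^2 = 11.
So the shutdown price is $11.

$11 per unit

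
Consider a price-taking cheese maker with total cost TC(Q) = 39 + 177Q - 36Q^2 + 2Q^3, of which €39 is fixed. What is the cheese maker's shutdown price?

€15 per unit

Short-run supply begins at min AVC. From VC = 177Q - 36Q^2 + 2Q^3, AVC = 177 - 36Q + 2Q^2.
At the minimum of AVC, MC = AVC. MC = 177 - 72Q + 6Q^2; setting MC = AVC gives 4Q^2 - 36Q = 0, so Q = 9. min AVC = 15.
The firm shuts down for any P below €15.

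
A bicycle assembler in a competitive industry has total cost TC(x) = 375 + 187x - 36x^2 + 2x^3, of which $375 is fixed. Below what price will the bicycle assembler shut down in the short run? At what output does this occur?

The shutdown price is the minimum of AVC. VC = 187x - 36x^2 + 2x^3, so AVC = 187 - 36x + 2x^2.
dAVC/dx = -36 + 4x = 0 gives x = 9. min AVC = 187 - 36·9 + 2·9^2 = 25.
For P < $25 the firm produces nothing.

$25 per unit, at x = 9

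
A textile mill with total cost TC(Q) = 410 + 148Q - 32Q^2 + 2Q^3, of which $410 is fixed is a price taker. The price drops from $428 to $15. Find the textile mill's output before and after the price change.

Output falls from 14 to 0 (the firm shuts down)

MC = 148 - 64Q + 6Q^2; the shutdown threshold is min AVC = $20 (at Q = 8).
With P = $428 above the shutdown price, P = MC gives Q = 14.
At P = $15 < min AVC = $20, price no longer covers variable cost at any output, so the firm shuts down: Q = 0.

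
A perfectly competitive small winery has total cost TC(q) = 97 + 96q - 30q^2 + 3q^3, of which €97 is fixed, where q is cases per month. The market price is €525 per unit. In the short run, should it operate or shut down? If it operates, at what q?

Variable cost is VC = 96q - 30q^2 + 3q^3, so AVC = VC/q = 96 - 30q + 3q^2 and MC = dTC/dq = 96 - 60q + 9q^2.
AVC hits its minimum where MC = AVC, at q = 5, giving min AVC = 96 - 30·5 + 3·5^2 = €21.
P = €525 exceeds min AVC = €21, so the firm stays open.
Solving P = MC: -429 - 60q + 9q^2 = 0 ⇒ q = -13/3 or 11. On the upward-sloping branch, q* = 11.
Check: AVC at q = 11 is €129 ≤ P, so revenue covers variable cost.
Profit = P·q − TC = 525·11 − 1516 = €4259.

Produce at q = 11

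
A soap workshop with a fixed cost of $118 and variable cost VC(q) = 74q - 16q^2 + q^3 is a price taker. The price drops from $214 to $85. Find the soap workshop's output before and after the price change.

Output falls from 14 to 11

AVC = 74 - 16q + q^2, minimized at q = 8 where min AVC = $10. MC = 74 - 32q + 3q^2.
With P = $214 above the shutdown price, P = MC gives q = 14.
At P = $85 ≥ min AVC, set P = MC: q = 11. The firm stays open but cuts output.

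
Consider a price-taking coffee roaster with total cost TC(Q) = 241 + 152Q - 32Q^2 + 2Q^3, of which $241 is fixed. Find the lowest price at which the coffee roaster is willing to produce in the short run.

$24 per unit

Short-run supply begins at min AVC. From VC = 152Q - 32Q^2 + 2Q^3, AVC = 152 - 32Q + 2Q^2.
dAVC/dQ = -32 + 4Q = 0 gives Q = 8. min AVC = 152 - 32·8 + 2·8^2 = 24.
So the shutdown price is $24.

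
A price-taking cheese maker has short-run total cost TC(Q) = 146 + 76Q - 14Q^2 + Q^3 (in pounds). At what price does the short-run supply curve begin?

£27 per unit

Short-run supply begins at min AVC. From VC = 76Q - 14Q^2 + Q^3, AVC = 76 - 14Q + Q^2.
dAVC/dQ = -14 + 2Q = 0 gives Q = 7. min AVC = 76 - 14·7 + 7^2 = 27.
For P < £27 the firm produces nothing.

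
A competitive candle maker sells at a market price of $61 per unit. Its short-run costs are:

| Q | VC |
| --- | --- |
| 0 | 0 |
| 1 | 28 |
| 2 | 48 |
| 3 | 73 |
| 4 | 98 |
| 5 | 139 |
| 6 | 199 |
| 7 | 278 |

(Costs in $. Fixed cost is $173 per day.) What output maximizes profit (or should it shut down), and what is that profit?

Compute π = P·Q − TC at each output: Q=0: -173; Q=1: -140; Q=2: -99; Q=3: -63; Q=4: -27; Q=5: -7; Q=6: -6; Q=7: -24.
Profit is maximized at Q = 6. AVC there is 199/6 = $33.17 ≤ P, so producing beats shutting down (which would give -$173).

Q = 6; profit = -$6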